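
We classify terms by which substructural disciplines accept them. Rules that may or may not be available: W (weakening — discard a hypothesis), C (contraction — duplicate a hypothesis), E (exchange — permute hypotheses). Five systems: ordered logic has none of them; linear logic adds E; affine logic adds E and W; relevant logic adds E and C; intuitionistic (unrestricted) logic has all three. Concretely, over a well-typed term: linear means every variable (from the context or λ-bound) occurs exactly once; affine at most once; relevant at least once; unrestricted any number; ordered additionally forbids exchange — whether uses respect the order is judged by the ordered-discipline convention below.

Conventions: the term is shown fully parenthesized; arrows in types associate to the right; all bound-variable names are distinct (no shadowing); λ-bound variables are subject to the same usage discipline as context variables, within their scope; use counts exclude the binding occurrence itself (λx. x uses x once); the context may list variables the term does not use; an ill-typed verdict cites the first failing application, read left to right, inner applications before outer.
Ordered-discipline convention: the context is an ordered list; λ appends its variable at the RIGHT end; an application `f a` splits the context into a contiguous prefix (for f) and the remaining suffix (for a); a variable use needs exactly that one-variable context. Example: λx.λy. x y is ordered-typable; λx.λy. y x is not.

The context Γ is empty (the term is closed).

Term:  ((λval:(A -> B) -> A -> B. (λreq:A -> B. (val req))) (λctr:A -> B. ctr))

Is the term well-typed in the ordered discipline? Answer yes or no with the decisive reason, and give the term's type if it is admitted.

yes — val, req, ctr once each; derivable with no W/C/E; term : (A -> B) -> A -> B
counts: val (λ-bound) ×1, req (λ-bound) ×1, ctr (λ-bound) ×1
left-to-right use order: val, req, ctr
typing: well-typed at (A -> B) -> A -> B
per-discipline verdicts: ordered ✓, linear ✓, affine ✓, relevant ✓, unrestricted ✓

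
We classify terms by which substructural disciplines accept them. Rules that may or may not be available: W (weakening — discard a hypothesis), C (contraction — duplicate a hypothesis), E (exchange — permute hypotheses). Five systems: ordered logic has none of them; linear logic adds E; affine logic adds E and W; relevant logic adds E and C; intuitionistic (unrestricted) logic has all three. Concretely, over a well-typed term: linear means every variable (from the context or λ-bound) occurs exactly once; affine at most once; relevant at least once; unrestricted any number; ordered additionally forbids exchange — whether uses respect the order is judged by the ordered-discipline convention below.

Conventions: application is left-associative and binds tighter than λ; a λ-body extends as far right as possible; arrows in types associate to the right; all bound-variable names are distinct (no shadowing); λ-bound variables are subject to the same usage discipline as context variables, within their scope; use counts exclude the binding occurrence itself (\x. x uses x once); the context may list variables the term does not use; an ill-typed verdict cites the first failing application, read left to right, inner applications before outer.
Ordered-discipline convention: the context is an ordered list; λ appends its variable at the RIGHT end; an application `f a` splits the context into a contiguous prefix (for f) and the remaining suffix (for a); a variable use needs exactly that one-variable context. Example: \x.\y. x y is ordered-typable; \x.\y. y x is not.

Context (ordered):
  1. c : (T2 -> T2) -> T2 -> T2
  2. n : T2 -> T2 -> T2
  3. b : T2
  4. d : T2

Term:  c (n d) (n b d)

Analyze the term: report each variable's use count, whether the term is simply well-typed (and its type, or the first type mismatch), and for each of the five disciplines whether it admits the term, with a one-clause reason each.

use counts: c=1, n=2, b=1, d=2
left-to-right use order: c, n, d, n, b, d
typing: well-typed at T2
ordered: ✗ — repeated use of n ×2, d ×2
linear: ✗ — repeated use of n ×2, d ×2
affine: ✗ — repeated use of n ×2, d ×2
relevant: ✓ — every one of c, n, b, d appears
unrestricted: ✓ — well-typed at T2; no restrictions here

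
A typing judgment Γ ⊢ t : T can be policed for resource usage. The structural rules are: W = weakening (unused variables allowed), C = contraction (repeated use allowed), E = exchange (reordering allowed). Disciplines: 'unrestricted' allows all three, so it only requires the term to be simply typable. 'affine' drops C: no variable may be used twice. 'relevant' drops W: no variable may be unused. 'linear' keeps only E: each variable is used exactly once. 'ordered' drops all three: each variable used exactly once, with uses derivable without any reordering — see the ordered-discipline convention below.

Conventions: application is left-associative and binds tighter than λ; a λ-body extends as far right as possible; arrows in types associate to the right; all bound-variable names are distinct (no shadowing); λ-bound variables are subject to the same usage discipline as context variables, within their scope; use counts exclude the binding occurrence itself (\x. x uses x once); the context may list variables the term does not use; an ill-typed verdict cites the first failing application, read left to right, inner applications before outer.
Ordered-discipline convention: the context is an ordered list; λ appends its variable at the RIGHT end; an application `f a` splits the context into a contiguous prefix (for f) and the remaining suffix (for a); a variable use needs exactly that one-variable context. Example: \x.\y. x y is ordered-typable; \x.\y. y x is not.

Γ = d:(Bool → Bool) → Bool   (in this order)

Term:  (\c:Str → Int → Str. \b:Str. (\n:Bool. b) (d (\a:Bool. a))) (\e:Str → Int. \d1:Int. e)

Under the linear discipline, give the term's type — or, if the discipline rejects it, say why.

not well-typed under linear — fails simple typing
variable uses: d: 1, c [bound]: 0, b [bound]: 1, n [bound]: 0, a [bound]: 1, e [bound]: 1, d1 [bound]: 0
order of uses: b, d, a, e
typing: ill-typed: an argument (Str → Int) → Int → Str → Int mismatches the expected Str → Int → Str
summary: ordered ✗ | linear ✗ | affine ✗ | relevant ✗ | unrestricted ✗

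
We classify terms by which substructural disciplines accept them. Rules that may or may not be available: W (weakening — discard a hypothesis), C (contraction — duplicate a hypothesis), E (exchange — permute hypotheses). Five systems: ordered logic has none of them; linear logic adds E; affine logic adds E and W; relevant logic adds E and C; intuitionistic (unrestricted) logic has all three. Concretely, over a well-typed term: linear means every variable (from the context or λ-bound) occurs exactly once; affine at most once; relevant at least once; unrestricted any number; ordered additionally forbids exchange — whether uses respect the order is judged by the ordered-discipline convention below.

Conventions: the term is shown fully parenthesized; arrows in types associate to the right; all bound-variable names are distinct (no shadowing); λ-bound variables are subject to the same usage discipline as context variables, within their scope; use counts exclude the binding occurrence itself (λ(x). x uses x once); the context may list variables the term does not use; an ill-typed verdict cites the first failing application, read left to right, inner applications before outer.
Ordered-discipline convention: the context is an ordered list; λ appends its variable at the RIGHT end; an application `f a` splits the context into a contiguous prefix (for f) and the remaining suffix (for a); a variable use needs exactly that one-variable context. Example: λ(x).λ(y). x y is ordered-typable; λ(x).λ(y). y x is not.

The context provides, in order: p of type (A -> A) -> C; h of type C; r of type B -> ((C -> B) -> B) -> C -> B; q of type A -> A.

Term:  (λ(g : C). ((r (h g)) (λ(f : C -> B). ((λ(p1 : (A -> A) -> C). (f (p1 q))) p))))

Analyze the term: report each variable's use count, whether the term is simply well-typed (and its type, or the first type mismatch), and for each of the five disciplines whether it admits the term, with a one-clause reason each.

counts: p=1, h=1, r=1, q=1, g [bound]=1, f [bound]=1, p1 [bound]=1
uses in reading order: r, h, g, f, p1, q, p
typing: ill-typed: applying a non-function (C)
ordered: ✗, fails simple typing
linear: ✗, a type mismatch blocks all five
affine: ✗, the type mismatch rejects it
relevant: ✗, not simply typable
unrestricted: ✗, fails simple typing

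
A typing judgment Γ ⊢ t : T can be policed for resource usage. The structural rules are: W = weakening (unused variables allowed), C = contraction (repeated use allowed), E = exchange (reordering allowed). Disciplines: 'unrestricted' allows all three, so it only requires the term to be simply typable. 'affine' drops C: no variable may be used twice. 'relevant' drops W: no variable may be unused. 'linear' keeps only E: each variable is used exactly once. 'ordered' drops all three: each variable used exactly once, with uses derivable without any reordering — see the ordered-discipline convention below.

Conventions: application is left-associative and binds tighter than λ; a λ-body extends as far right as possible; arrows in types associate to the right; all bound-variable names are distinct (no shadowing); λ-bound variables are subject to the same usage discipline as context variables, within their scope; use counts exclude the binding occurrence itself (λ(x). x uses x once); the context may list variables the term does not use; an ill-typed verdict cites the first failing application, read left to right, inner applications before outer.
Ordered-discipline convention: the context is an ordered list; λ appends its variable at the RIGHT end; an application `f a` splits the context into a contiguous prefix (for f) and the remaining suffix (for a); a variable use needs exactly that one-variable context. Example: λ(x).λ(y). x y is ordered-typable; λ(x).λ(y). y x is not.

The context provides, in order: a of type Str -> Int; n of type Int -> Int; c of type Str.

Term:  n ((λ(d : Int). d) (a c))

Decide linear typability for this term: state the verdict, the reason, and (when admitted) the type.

yes — single use per variable (a, n, c, d); term : Int
variable uses: a ×1; n ×1; c ×1; d (bound) ×1
order of uses: n, d, a, c
typing: ✓ — Int
per-discipline verdicts: ordered ✗; linear ✓; affine ✓; relevant ✓; unrestricted ✓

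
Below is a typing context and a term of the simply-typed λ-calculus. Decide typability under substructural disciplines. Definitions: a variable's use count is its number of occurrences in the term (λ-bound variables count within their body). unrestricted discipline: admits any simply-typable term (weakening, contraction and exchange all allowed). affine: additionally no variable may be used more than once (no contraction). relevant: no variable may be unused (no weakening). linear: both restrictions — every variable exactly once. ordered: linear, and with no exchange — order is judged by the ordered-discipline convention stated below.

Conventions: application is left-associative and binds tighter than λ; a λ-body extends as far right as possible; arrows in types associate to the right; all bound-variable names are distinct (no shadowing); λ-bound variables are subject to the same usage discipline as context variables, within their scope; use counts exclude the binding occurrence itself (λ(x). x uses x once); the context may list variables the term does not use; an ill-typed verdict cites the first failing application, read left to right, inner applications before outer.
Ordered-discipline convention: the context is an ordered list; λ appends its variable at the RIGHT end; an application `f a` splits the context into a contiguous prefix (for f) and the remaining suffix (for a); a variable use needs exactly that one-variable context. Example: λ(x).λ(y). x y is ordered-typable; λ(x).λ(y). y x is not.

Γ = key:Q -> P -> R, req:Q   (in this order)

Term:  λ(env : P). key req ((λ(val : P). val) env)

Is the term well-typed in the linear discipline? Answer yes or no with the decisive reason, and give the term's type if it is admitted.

yes — key, req, env, val: one use apiece; term : P -> R
usage: key: 1×; req: 1×; env [bound]: 1×; val [bound]: 1×
uses in reading order: key, req, val, env
typing: ✓ — P -> R
across the five disciplines: ordered ✓ | linear ✓ | affine ✓ | relevant ✓ | unrestricted ✓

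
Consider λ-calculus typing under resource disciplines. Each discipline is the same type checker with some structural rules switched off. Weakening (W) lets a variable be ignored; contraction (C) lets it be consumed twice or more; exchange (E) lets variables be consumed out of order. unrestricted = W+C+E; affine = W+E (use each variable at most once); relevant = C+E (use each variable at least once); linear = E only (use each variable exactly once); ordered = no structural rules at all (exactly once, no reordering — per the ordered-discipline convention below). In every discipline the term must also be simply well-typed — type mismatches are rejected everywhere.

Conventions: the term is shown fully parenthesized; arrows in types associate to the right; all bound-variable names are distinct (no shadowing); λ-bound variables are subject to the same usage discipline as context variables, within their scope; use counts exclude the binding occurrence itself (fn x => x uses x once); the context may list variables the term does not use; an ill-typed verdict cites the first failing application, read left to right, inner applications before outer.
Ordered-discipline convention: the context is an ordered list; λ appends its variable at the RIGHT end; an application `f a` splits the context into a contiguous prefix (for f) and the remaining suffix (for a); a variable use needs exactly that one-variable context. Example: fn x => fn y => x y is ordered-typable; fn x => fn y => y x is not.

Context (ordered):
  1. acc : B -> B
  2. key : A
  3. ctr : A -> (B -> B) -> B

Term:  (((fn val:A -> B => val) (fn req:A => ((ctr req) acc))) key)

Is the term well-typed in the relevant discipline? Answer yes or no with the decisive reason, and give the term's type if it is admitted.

yes — acc, key, ctr, val, req: all used, weakening unneeded; term : B
variable uses: acc ×1, key ×1, ctr ×1, val (bound) ×1, req (bound) ×1
left-to-right use order: val, ctr, req, acc, key
typing: well-typed — term : B
summary: ordered ✗ | linear ✓ | affine ✓ | relevant ✓ | unrestricted ✓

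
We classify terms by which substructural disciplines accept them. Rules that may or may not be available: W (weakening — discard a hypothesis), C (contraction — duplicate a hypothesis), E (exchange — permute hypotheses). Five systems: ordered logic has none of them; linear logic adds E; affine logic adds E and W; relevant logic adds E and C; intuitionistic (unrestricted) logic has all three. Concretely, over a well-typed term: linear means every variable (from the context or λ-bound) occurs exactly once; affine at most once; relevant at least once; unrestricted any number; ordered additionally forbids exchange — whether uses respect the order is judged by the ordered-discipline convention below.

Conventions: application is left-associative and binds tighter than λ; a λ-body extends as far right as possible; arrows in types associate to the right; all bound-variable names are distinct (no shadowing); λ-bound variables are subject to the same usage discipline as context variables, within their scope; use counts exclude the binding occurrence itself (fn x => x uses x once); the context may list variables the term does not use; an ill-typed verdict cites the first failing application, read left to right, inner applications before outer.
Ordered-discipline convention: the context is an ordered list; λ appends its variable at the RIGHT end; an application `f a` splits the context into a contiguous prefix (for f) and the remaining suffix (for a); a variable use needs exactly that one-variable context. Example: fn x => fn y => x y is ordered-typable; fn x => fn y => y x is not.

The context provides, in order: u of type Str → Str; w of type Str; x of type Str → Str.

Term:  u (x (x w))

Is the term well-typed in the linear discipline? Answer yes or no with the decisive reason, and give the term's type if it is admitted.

no — needs contraction — x ×2
usage: u: 1×, w: 1×, x: 2×
use order (left to right): u, x, x, w
typing: well-typed — term : Str
per-discipline verdicts: ordered ✗ | linear ✗ | affine ✗ | relevant ✓ | unrestricted ✓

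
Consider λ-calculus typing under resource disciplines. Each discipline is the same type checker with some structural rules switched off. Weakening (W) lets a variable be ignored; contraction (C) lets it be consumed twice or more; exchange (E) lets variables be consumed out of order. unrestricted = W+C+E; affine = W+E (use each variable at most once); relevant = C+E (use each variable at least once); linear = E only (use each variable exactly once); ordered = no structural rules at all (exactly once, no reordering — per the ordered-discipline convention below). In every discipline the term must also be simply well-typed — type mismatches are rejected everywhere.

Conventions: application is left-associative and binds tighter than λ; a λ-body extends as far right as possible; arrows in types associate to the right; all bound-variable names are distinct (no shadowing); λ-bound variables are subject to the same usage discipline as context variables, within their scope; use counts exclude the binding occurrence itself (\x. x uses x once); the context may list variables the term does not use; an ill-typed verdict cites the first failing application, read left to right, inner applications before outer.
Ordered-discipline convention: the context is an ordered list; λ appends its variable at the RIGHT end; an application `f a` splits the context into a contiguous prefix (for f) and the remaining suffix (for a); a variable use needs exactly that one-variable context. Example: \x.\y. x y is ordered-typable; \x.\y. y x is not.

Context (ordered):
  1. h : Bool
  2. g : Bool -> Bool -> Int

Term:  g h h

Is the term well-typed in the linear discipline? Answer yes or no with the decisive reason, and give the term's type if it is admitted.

no — h ×2 used more than once (contraction)
use counts: h ×2; g ×1
uses in reading order: g, h, h
typing: well-typed at Int
all disciplines: ordered ✗ | linear ✗ | affine ✗ | relevant ✓ | unrestricted ✓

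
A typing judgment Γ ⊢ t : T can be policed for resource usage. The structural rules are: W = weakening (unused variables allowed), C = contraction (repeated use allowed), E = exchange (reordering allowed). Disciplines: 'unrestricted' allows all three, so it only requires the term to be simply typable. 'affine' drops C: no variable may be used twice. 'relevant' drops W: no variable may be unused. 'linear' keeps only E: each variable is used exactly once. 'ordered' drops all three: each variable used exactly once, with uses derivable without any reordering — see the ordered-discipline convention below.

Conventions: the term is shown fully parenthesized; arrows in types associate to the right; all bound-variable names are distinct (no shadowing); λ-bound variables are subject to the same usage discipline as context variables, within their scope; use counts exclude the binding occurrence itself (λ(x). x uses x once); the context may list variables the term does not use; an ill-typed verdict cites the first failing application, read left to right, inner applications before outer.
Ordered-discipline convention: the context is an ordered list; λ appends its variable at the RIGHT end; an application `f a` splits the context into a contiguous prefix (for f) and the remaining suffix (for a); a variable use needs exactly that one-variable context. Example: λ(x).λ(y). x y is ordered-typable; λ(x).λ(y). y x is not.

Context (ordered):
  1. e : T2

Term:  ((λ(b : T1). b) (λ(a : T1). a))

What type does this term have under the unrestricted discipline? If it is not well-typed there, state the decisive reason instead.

not well-typed under unrestricted — a type mismatch blocks all five
use counts: e: 0, b (bound): 1, a (bound): 1
order of uses: b, a
typing: ill-typed: an argument T1 -> T1 mismatches the expected T1
per-discipline verdicts: ordered ✗ · linear ✗ · affine ✗ · relevant ✗ · unrestricted ✗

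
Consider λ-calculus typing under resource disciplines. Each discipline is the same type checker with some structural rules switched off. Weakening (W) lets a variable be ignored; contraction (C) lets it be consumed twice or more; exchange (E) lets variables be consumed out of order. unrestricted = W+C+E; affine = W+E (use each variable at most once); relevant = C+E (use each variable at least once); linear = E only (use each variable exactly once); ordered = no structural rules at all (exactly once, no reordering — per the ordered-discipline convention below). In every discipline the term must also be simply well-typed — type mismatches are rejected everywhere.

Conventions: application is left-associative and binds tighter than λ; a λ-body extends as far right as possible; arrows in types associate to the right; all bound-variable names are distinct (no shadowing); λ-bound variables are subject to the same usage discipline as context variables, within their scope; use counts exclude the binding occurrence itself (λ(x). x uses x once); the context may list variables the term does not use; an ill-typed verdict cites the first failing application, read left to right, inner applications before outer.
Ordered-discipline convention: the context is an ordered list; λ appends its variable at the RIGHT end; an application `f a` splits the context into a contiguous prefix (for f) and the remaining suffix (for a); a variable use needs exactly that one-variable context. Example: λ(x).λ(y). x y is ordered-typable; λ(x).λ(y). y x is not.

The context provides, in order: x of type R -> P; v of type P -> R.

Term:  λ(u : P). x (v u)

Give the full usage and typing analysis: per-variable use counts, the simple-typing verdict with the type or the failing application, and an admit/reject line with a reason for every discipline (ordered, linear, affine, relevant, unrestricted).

use counts: x: 1×, v: 1×, u [bound]: 1×
left-to-right use order: x, v, u
typing: well-typed — term : P -> P
ordered ✓ (one use each (x, v, u); ordered split holds)
linear ✓ (single use per variable (x, v, u))
affine ✓ (no duplicate uses among x, v, u)
relevant ✓ (x, v, u: all used, weakening unneeded)
unrestricted ✓ (well-typed at P -> P; no restrictions here)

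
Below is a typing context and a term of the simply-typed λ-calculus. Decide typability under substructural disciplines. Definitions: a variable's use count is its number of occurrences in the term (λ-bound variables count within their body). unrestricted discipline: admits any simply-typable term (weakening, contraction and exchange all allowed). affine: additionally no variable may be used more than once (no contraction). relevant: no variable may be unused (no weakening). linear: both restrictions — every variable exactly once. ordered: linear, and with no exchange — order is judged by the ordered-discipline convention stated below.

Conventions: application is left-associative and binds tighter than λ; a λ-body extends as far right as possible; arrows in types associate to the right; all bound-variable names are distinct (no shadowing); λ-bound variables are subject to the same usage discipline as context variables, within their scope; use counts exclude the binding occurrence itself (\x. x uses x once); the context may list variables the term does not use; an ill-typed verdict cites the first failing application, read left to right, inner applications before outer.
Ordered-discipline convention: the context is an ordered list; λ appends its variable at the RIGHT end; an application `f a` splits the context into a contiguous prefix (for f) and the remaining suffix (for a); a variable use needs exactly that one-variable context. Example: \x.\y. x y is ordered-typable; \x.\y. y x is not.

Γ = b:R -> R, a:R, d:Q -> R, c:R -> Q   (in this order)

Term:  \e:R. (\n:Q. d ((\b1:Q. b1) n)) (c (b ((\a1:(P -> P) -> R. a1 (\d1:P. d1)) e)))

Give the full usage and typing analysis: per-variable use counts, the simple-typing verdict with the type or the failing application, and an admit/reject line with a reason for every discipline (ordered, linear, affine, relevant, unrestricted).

usage: b ×1; a ×0; d ×1; c ×1; e (bound) ×1; n (bound) ×1; b1 (bound) ×1; a1 (bound) ×1; d1 (bound) ×1
left-to-right use order: d, b1, n, c, b, a1, d1, e
typing: ill-typed: an argument R mismatches the expected (P -> P) -> R
ordered ✗ (not simply typable)
linear ✗ (fails simple typing)
affine ✗ (a type mismatch blocks all five)
relevant ✗ (the type mismatch rejects it)
unrestricted ✗ (not simply typable)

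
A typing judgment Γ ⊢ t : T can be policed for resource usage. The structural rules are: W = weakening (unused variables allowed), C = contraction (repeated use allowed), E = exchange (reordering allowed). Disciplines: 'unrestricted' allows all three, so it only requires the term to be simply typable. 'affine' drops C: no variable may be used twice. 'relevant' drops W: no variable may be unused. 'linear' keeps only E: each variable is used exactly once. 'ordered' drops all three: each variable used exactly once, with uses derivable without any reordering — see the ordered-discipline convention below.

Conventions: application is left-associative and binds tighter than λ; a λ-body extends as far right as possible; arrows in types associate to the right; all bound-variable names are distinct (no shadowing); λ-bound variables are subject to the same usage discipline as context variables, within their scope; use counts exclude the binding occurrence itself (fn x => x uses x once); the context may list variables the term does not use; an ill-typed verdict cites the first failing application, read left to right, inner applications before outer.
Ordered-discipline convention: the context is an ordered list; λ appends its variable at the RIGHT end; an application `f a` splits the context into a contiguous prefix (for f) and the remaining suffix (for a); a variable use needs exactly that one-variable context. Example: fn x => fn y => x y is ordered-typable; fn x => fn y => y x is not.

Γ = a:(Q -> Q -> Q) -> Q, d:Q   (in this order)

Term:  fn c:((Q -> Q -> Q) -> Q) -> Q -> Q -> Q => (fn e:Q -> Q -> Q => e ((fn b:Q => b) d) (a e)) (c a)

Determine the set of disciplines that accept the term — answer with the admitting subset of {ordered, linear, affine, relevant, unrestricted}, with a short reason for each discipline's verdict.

accepted by: relevant, unrestricted
usage: a=2, d=1, c [bound]=1, e [bound]=2, b [bound]=1
use order (left to right): e, b, d, a, e, c, a
typing: well-typed — term : (((Q -> Q -> Q) -> Q) -> Q -> Q -> Q) -> Q
ordered: ✗ — uses contraction: a ×2, e ×2
linear: ✗ — uses contraction: a ×2, e ×2
affine: ✗ — uses contraction: a ×2, e ×2
relevant: ✓ — every one of a, d, c, e, b appears
unrestricted: ✓ — well-typed at (((Q -> Q -> Q) -> Q) -> Q -> Q -> Q) -> Q; no restrictions here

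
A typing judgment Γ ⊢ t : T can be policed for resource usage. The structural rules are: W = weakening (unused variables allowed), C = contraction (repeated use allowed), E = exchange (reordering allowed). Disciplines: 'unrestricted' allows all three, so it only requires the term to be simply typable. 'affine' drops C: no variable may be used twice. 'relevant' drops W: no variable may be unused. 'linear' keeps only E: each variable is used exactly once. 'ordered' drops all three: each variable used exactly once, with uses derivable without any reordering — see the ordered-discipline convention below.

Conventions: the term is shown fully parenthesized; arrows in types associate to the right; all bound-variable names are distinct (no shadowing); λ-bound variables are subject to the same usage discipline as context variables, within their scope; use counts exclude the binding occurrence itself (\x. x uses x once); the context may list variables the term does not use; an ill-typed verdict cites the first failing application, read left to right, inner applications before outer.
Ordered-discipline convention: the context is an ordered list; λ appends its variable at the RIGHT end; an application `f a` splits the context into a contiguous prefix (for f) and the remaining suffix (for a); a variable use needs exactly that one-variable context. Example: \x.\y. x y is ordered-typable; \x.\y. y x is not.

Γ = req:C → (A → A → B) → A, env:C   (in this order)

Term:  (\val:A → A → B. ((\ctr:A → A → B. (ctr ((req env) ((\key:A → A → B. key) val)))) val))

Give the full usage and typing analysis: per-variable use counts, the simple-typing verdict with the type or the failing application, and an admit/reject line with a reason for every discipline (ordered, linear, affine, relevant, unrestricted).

usage: req=1, env=1, val (bound)=2, ctr (bound)=1, key (bound)=1
left-to-right use order: ctr, req, env, key, val, val
typing: the term checks, with type (A → A → B) → A → B
ordered: ✗, val ×2 used more than once (contraction)
linear: ✗, val ×2 used more than once (contraction)
affine: ✗, val ×2 used more than once (contraction)
relevant: ✓, every one of req, env, val, ctr, key appears
unrestricted: ✓, type-checks ((A → A → B) → A → B) and nothing is barred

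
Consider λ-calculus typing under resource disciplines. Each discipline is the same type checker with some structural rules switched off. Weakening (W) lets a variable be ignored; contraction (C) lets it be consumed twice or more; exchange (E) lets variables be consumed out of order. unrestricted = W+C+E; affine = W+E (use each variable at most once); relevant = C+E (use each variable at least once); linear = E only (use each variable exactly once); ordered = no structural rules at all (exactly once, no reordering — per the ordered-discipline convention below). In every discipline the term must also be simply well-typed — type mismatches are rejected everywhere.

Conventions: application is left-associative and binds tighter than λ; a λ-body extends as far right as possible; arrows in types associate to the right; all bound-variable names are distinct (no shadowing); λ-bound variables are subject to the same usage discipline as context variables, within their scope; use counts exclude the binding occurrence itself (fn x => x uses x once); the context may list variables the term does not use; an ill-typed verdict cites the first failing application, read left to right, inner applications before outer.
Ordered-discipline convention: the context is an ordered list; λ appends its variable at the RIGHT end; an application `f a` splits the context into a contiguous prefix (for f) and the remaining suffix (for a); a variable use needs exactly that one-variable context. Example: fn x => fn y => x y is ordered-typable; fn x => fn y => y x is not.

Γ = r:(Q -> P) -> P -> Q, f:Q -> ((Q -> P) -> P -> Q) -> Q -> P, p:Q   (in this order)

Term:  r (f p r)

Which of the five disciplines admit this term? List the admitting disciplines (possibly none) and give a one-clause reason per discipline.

admitting disciplines: relevant, unrestricted
variable uses: r: 2×; f: 1×; p: 1×
use order (left to right): r, f, p, r
typing: well-typed — term : P -> Q
ordered: ✗ — r ×2 used more than once (contraction)
linear: ✗ — r ×2 used more than once (contraction)
affine: ✗ — r ×2 used more than once (contraction)
relevant: ✓ — every one of r, f, p appears
unrestricted: ✓ — simply typable at P -> Q; W, C, E all held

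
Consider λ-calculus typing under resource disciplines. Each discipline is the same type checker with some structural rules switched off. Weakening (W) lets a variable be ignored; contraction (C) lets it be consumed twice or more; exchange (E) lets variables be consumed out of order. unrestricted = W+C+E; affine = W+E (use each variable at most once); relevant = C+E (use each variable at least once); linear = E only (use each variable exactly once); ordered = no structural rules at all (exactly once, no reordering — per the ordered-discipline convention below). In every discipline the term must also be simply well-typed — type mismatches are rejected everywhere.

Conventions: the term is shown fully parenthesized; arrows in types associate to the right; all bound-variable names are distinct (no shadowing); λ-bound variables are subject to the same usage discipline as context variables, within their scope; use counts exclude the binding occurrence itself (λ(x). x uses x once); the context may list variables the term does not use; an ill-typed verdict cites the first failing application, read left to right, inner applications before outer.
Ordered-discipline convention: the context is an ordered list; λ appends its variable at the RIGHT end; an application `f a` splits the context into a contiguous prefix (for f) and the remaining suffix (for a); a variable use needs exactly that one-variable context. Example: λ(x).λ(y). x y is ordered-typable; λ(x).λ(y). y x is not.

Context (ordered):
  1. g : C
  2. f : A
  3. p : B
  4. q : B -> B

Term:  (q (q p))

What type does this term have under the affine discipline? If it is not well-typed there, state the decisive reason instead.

not well-typed under affine — needs contraction — q ×2
use counts: g=0; f=0; p=1; q=2
order of uses: q, q, p
typing: ✓ — B
summary: ordered ✗; linear ✗; affine ✗; relevant ✗; unrestricted ✓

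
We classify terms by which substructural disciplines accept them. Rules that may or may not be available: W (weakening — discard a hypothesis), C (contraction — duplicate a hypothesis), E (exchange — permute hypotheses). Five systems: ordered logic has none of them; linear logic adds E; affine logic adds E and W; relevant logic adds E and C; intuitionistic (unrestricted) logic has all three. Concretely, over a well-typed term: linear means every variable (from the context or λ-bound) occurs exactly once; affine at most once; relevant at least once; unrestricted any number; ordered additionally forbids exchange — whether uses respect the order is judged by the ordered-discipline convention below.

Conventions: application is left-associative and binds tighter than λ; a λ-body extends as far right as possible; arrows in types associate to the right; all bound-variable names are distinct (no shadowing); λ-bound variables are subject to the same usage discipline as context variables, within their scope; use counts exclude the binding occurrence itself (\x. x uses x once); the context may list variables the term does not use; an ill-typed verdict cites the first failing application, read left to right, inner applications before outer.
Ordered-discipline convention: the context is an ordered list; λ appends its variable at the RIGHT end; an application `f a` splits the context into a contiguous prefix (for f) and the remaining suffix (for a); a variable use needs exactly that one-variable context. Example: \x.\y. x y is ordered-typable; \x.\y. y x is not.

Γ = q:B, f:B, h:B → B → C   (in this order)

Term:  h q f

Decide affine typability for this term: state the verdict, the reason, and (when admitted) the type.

yes — q, f, h: no repeats, contraction unneeded; term : C
counts: q ×1; f ×1; h ×1
use order (left to right): h, q, f
typing: ✓ — C
all disciplines: ordered ✗ · linear ✓ · affine ✓ · relevant ✓ · unrestricted ✓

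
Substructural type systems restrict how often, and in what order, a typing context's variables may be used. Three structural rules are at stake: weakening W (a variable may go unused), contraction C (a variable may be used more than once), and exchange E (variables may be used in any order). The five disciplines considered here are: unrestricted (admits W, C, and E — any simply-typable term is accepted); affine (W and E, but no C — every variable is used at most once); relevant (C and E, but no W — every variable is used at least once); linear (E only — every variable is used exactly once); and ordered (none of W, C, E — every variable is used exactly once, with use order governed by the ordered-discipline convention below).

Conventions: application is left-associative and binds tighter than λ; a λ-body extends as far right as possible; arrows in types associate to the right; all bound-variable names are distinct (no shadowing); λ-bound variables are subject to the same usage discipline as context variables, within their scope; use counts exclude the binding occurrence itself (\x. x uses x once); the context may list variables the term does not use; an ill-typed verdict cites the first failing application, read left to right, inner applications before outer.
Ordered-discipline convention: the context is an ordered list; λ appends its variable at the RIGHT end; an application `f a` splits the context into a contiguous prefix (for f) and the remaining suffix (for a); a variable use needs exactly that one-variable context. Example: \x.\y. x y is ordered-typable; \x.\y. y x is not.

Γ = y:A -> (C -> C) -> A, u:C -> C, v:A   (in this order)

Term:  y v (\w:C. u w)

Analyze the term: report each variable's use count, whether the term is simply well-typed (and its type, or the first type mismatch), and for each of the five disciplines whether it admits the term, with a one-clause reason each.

usage: y: 1×, u: 1×, v: 1×, w (bound): 1×
use order (left to right): y, v, u, w
typing: ✓ — A
ordered ✗ (use order y, v, u, w needs exchange)
linear ✓ (single use per variable (y, u, v, w))
affine ✓ (no duplicate uses among y, u, v, w)
relevant ✓ (none of y, u, v, w goes unused)
unrestricted ✓ (well-typed at A; no restrictions here)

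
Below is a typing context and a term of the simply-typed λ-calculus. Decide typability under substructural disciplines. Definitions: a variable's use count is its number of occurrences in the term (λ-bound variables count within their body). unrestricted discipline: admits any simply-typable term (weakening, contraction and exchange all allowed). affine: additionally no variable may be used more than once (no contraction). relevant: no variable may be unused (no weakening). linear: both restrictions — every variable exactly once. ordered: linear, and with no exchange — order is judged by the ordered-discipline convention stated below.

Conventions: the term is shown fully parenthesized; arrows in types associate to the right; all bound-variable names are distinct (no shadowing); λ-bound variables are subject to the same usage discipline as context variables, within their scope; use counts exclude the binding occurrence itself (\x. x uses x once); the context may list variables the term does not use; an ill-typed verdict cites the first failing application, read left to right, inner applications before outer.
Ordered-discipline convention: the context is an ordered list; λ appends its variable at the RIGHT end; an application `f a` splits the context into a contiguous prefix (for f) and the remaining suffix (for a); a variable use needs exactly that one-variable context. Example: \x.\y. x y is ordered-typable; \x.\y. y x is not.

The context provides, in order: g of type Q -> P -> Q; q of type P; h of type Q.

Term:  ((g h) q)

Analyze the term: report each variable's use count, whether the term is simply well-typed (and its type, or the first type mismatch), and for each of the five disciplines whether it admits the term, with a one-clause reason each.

usage: g ×1; q ×1; h ×1
left-to-right use order: g, h, q
typing: well-typed — term : Q
ordered: ✗, no contiguous prefix/suffix split fits g, h, q
linear: ✓, single use per variable (g, q, h)
affine: ✓, g, q, h: no repeats, contraction unneeded
relevant: ✓, g, q, h: all used, weakening unneeded
unrestricted: ✓, type-checks (Q) and nothing is barred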